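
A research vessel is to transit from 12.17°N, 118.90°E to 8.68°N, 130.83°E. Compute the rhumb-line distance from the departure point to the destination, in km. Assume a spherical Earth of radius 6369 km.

Rhumb course C = atan2(Δλ, Δψ) with Δψ = ln[tan(π/4+φ₂/2)/tan(π/4+φ₁/2)] = -0.0619, Δλ = +0.2082 → C = 106.57°
d = R·|Δφ| / |cos C| = 6369·0.06091 / 0.28515 = 1361 km

1361 km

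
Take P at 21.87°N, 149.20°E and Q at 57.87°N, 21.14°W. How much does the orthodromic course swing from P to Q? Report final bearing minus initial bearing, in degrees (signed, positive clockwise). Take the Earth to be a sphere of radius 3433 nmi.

At departure: θ₁ = atan2(sin Δλ cos φ₂, cos φ₁ sin φ₂ − sin φ₁ cos φ₂ cos Δλ) = 354.80°
At arrival: θ₂ = atan2(sin Δλ cos φ₁, −cos φ₂ sin φ₁ + sin φ₂ cos φ₁ cos Δλ) = 189.09°
Δθ = θ₂ − θ₁ = -165.7°

-165.7°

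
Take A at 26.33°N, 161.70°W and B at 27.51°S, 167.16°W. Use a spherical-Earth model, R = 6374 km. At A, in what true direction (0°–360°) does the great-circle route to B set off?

θ = atan2( sin Δλ·cos φ₂ ,  cos φ₁ sin φ₂ − sin φ₁ cos φ₂ cos Δλ )
  = atan2(-0.0844, -0.8056) = 185.98°

186.0°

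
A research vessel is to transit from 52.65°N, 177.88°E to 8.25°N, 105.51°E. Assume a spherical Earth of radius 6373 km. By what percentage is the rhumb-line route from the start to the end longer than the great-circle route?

Great circle: σ = 1.2704 rad → d_gc = Rσ = 8096.2 km
Rhumb: Δφ = -0.7749, Δλ = -1.2631, Δψ = -0.9402, q = Δφ/Δψ = 0.8242 → d_rh = R√(Δφ²+q²Δλ²) = 8270.8 km
Excess = (8270.8 − 8096.2) / 8096.2 = 174.6 / 8096.2 = 2.16% ≈ 2.2%

2.2%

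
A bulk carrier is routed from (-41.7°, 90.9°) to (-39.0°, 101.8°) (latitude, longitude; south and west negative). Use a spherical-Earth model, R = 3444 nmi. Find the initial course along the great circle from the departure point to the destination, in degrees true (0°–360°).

N = sin Δλ·cos φ₂ = +0.1470;  D = cos φ₁ sin φ₂ − sin φ₁ cos φ₂ cos Δλ = +0.0378
initial course = atan2(N, D) = 75.58°

75.6°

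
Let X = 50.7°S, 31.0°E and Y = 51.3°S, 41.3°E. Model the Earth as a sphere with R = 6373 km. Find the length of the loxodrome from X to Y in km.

724 km

Δψ = ln[tan(π/4+φ₂/2)/tan(π/4+φ₁/2)] = -0.0166;  Δφ = -0.0105 rad,  Δλ = +0.1798 rad
q = Δφ/Δψ = 0.6293
d = R·√(Δφ² + q²Δλ²) = 6373·0.11361 = 724 km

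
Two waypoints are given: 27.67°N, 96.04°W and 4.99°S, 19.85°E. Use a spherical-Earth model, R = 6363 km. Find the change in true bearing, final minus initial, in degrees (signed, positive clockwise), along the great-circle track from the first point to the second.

+36.2°

At departure: θ₁ = atan2(sin Δλ cos φ₂, cos φ₁ sin φ₂ − sin φ₁ cos φ₂ cos Δλ) = 82.06°
At arrival: θ₂ = atan2(sin Δλ cos φ₁, −cos φ₂ sin φ₁ + sin φ₂ cos φ₁ cos Δλ) = 118.30°
Δθ = θ₂ − θ₁ = +36.2°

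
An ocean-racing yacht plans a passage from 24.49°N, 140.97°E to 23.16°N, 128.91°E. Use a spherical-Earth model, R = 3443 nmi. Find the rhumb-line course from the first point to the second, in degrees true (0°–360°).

263.1°

Meridional parts: M(φ₁)=+0.4411, M(φ₂)=+0.4157 → ΔM = -0.0254;  Δλ = -0.2105 rad
tan C = Δλ / ΔM = +8.2947 → C = 263.13°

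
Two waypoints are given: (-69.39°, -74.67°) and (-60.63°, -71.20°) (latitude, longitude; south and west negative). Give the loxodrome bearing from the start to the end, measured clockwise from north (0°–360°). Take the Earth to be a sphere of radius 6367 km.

Δψ = ln[tan(π/4+φ₂/2)/tan(π/4+φ₁/2)] = +0.3656
Δλ = +0.0606 rad (taken the short way round)
course = atan2(Δλ, Δψ) = 9.41°

9.4°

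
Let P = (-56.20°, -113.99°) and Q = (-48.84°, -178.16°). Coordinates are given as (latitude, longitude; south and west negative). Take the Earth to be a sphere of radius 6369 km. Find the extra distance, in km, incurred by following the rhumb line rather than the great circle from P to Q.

150 km

Great circle: cos σ = sin φ₁ sin φ₂ + cos φ₁ cos φ₂ cos Δλ,  σ = 0.6679 rad → d_gc = 4253.6 km
Rhumb line: Δψ = +0.2118, q = Δφ/Δψ = 0.6066, d_rh = R√(Δφ²+q²Δλ²) = 4403.9 km
Excess = 4403.9 − 4253.6 = 150.3 ≈ 150 km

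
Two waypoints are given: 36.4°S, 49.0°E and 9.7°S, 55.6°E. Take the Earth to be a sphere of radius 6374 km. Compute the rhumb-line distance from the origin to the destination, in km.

Δψ = ln[tan(π/4+φ₂/2)/tan(π/4+φ₁/2)] = +0.5128;  Δφ = +0.4660 rad,  Δλ = +0.1152 rad
q = Δφ/Δψ = 0.9087
d = R·√(Δφ² + q²Δλ²) = 6374·0.47761 = 3044 km

3044 km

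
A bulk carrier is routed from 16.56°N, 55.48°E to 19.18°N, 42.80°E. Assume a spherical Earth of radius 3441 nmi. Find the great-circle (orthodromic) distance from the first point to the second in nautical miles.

741 nmi

cos σ = sin φ₁ sin φ₂ + cos φ₁ cos φ₂ cos Δλ
      = sin(16.56°)sin(19.18°) + cos(16.56°)cos(19.18°)cos(-12.68°) = 0.9769
σ = 12.346° → d = Rσ = 3441·0.21547 = 741 nmi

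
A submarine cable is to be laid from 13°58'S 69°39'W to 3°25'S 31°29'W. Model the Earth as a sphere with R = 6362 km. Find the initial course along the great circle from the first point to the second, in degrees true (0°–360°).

78.0°

N = sin Δλ·cos φ₂ = +0.6169;  D = cos φ₁ sin φ₂ − sin φ₁ cos φ₂ cos Δλ = +0.1316
initial course = atan2(N, D) = 77.96°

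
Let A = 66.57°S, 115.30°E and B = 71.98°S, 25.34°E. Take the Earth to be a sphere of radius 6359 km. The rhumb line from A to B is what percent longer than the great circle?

Great circle: σ = 0.5102 rad → d_gc = Rσ = 3244.6 km
Rhumb: Δφ = -0.0944, Δλ = -1.5701, Δψ = -0.2683, q = Δφ/Δψ = 0.3519 → d_rh = R√(Δφ²+q²Δλ²) = 3564.5 km
Excess = (3564.5 − 3244.6) / 3244.6 = 319.9 / 3244.6 = 9.86% ≈ 9.9%

9.9%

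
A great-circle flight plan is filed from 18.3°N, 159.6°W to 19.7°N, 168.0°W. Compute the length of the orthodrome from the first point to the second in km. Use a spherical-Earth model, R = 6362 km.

895 km

cos σ = sin φ₁ sin φ₂ + cos φ₁ cos φ₂ cos Δλ
      = sin(18.30°)sin(19.70°) + cos(18.30°)cos(19.70°)cos(-8.40°) = 0.9901
σ = 8.064° → d = Rσ = 6362·0.14074 = 895 km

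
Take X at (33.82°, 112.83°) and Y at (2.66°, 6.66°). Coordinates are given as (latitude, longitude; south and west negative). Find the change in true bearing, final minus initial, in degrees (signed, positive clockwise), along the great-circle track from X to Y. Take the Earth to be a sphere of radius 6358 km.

-46.8°

Initial bearing θ₁ = atan2(sin Δλ cos φ₂, cos φ₁ sin φ₂ − sin φ₁ cos φ₂ cos Δλ) = 281.40°
Final bearing θ₂ = (initial bearing from the destination back to the start) + 180° = 234.62°
Δθ = θ₂ − θ₁ = -46.8°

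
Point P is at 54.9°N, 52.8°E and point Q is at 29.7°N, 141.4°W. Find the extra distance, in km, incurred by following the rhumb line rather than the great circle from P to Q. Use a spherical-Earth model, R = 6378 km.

3122 km

Great circle: cos σ = sin φ₁ sin φ₂ + cos φ₁ cos φ₂ cos Δλ,  σ = 1.6497 rad → d_gc = 10521.9 km
Rhumb line: Δψ = -0.6079, q = Δφ/Δψ = 0.7235, d_rh = R√(Δφ²+q²Δλ²) = 13644.3 km
Excess = 13644.3 − 10521.9 = 3122.4 ≈ 3122 km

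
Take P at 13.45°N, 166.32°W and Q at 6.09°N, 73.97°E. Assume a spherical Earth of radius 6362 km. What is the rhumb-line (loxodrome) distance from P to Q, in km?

13116 km

Rhumb course C = atan2(Δλ, Δψ) with Δψ = ln[tan(π/4+φ₂/2)/tan(π/4+φ₁/2)] = -0.1304, Δλ = -2.0893 → C = 266.43°
d = R·|Δφ| / |cos C| = 6362·0.12846 / 0.06231 = 13116 km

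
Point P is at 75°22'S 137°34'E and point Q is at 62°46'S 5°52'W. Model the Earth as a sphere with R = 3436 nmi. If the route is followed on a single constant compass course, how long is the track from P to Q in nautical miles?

Δψ = ln[tan(π/4+φ₂/2)/tan(π/4+φ₁/2)] = +0.6348;  Δφ = +0.2199 rad,  Δλ = -2.5034 rad
q = Δφ/Δψ = 0.3464
d = R·√(Δφ² + q²Δλ²) = 3436·0.89474 = 3074 nmi

3074 nmi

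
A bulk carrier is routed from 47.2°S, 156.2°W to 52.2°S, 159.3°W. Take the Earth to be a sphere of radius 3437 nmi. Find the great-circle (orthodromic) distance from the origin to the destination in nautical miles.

cos σ = sin φ₁ sin φ₂ + cos φ₁ cos φ₂ cos Δλ
      = sin(-47.20°)sin(-52.20°) + cos(-47.20°)cos(-52.20°)cos(-3.10°) = 0.9956
σ = 5.386° → d = Rσ = 3437·0.09400 = 323 nmi

323 nmi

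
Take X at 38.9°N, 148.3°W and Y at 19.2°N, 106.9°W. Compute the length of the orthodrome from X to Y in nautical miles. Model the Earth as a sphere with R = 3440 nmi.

2445 nmi

Haversine: a = sin²(Δφ/2)+cos φ₁ cos φ₂ sin²(Δλ/2) = 0.12109;  σ = 2·atan2(√a,√(1−a))
σ = 40.728° → d = Rσ = 3440·0.71084 = 2445 nmi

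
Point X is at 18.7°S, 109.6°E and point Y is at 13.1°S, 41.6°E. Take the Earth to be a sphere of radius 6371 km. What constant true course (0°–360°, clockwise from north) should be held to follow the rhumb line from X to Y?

274.9°

Δψ = ln[tan(π/4+φ₂/2)/tan(π/4+φ₁/2)] = +0.1017
Δλ = -1.1868 rad (taken the short way round)
course = atan2(Δλ, Δψ) = 274.90°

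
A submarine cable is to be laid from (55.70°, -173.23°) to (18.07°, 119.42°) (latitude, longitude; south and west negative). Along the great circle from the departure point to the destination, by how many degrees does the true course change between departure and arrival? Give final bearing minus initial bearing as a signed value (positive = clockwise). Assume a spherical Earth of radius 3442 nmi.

-45.8°

Initial bearing θ₁ = atan2(sin Δλ cos φ₂, cos φ₁ sin φ₂ − sin φ₁ cos φ₂ cos Δλ) = 261.72°
Final bearing θ₂ = (initial bearing from the destination back to the start) + 180° = 215.92°
Δθ = θ₂ − θ₁ = -45.8°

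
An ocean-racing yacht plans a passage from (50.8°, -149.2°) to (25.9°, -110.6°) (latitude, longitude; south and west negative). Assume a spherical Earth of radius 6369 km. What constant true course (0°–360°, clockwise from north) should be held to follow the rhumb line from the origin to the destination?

130.0°

Meridional parts: M(φ₁)=+1.0326, M(φ₂)=+0.4683 → ΔM = -0.5643;  Δλ = +0.6737 rad
tan C = Δλ / ΔM = -1.1938 → C = 129.95°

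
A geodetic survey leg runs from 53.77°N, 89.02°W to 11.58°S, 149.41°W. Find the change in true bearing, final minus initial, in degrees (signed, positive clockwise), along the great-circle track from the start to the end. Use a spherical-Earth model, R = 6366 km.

At departure: θ₁ = atan2(sin Δλ cos φ₂, cos φ₁ sin φ₂ − sin φ₁ cos φ₂ cos Δλ) = 239.13°
At arrival: θ₂ = atan2(sin Δλ cos φ₁, −cos φ₂ sin φ₁ + sin φ₂ cos φ₁ cos Δλ) = 211.19°
Δθ = θ₂ − θ₁ = -27.9°

-27.9°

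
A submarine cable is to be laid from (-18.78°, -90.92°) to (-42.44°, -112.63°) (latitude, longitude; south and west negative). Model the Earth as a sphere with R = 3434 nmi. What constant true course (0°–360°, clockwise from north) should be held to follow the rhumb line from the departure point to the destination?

218.0°

Δψ = ln[tan(π/4+φ₂/2)/tan(π/4+φ₁/2)] = -0.4857
Δλ = -0.3789 rad (taken the short way round)
course = atan2(Δλ, Δψ) = 217.96°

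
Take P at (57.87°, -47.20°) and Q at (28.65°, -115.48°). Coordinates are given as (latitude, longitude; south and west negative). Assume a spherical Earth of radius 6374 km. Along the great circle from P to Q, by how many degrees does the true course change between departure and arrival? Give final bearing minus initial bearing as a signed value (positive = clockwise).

Initial bearing θ₁ = atan2(sin Δλ cos φ₂, cos φ₁ sin φ₂ − sin φ₁ cos φ₂ cos Δλ) = 268.59°
Final bearing θ₂ = (initial bearing from the destination back to the start) + 180° = 217.29°
Δθ = θ₂ − θ₁ = -51.3°

-51.3°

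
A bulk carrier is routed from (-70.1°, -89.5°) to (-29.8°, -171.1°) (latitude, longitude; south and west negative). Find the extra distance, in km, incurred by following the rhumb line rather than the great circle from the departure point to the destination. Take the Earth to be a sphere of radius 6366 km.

376 km

Great circle: cos σ = sin φ₁ sin φ₂ + cos φ₁ cos φ₂ cos Δλ,  σ = 1.0351 rad → d_gc = 6589.4 km
Rhumb line: Δψ = +1.1953, q = Δφ/Δψ = 0.5885, d_rh = R√(Δφ²+q²Δλ²) = 6965.2 km
Excess = 6965.2 − 6589.4 = 375.8 ≈ 376 km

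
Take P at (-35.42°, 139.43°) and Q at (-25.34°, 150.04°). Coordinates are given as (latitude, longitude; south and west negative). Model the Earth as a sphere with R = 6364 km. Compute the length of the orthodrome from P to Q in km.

Haversine: a = sin²(Δφ/2)+cos φ₁ cos φ₂ sin²(Δλ/2) = 0.01401;  σ = 2·atan2(√a,√(1−a))
σ = 13.597° → d = Rσ = 6364·0.23732 = 1510 km

1510 km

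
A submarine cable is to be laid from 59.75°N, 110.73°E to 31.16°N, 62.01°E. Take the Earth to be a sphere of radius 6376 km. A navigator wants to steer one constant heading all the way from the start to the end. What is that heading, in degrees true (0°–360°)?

229.1°

Meridional parts: M(φ₁)=+1.3083, M(φ₂)=+0.5728 → ΔM = -0.7354;  Δλ = -0.8503 rad
tan C = Δλ / ΔM = +1.1562 → C = 229.14°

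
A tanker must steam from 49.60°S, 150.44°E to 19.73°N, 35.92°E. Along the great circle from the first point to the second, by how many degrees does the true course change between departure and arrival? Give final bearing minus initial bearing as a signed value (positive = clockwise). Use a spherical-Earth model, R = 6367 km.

At departure: θ₁ = atan2(sin Δλ cos φ₂, cos φ₁ sin φ₂ − sin φ₁ cos φ₂ cos Δλ) = 264.75°
At arrival: θ₂ = atan2(sin Δλ cos φ₁, −cos φ₂ sin φ₁ + sin φ₂ cos φ₁ cos Δλ) = 316.71°
Δθ = θ₂ − θ₁ = +52.0°

+52.0°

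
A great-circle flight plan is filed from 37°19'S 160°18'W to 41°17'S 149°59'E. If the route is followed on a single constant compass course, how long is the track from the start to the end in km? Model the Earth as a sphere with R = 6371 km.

Δψ = ln[tan(π/4+φ₂/2)/tan(π/4+φ₁/2)] = -0.0895;  Δφ = -0.0692 rad,  Δλ = -0.8677 rad
q = Δφ/Δψ = 0.7735
d = R·√(Δφ² + q²Δλ²) = 6371·0.67472 = 4299 km

4299 km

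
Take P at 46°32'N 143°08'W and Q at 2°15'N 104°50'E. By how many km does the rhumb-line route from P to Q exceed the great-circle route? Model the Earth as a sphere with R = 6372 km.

Great circle: cos σ = sin φ₁ sin φ₂ + cos φ₁ cos φ₂ cos Δλ,  σ = 1.8022 rad → d_gc = 11483.9 km
Rhumb line: Δψ = -0.8805, q = Δφ/Δψ = 0.8778, d_rh = R√(Δφ²+q²Δλ²) = 11994.9 km
Excess = 11994.9 − 11483.9 = 511.0 ≈ 511 km

511 km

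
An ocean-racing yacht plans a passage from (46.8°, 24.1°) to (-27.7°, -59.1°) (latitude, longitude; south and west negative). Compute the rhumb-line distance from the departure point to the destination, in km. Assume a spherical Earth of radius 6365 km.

Rhumb course C = atan2(Δλ, Δψ) with Δψ = ln[tan(π/4+φ₂/2)/tan(π/4+φ₁/2)] = -1.4300, Δλ = -1.4521 → C = 225.44°
d = R·|Δφ| / |cos C| = 6365·1.30027 / 0.70166 = 11795 km

11795 km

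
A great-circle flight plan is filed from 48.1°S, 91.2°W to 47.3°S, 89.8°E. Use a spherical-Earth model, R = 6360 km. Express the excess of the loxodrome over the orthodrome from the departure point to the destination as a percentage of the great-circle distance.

42.4%

Great circle: σ = 1.4765 rad → d_gc = Rσ = 9390.4 km
Rhumb: Δφ = +0.0140, Δλ = -3.1241, Δψ = +0.0207, q = Δφ/Δψ = 0.6730 → d_rh = R√(Δφ²+q²Δλ²) = 13372.4 km
Excess = (13372.4 − 9390.4) / 9390.4 = 3982.0 / 9390.4 = 42.41% ≈ 42.4%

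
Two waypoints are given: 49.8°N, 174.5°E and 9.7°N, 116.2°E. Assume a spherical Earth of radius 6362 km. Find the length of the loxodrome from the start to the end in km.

7018 km

Rhumb course C = atan2(Δλ, Δψ) with Δψ = ln[tan(π/4+φ₂/2)/tan(π/4+φ₁/2)] = -0.8352, Δλ = -1.0175 → C = 230.62°
d = R·|Δφ| / |cos C| = 6362·0.69988 / 0.63443 = 7018 km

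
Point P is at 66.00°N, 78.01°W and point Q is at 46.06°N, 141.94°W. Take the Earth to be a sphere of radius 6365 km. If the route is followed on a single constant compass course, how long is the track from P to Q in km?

4448 km

Rhumb course C = atan2(Δλ, Δψ) with Δψ = ln[tan(π/4+φ₂/2)/tan(π/4+φ₁/2)] = -0.6408, Δλ = -1.1158 → C = 240.13°
d = R·|Δφ| / |cos C| = 6365·0.34802 / 0.49799 = 4448 km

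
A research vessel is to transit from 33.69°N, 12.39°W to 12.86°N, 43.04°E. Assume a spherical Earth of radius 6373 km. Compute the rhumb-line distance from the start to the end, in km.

Rhumb course C = atan2(Δλ, Δψ) with Δψ = ln[tan(π/4+φ₂/2)/tan(π/4+φ₁/2)] = -0.3988, Δλ = +0.9674 → C = 112.40°
d = R·|Δφ| / |cos C| = 6373·0.36355 / 0.38110 = 6080 km

6080 km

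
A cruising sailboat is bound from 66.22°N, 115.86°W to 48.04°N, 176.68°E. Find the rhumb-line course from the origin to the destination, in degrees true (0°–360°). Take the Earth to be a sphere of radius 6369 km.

Meridional parts: M(φ₁)=+1.5580, M(φ₂)=+0.9585 → ΔM = -0.5995;  Δλ = -1.1774 rad
tan C = Δλ / ΔM = +1.9639 → C = 243.02°

243.0°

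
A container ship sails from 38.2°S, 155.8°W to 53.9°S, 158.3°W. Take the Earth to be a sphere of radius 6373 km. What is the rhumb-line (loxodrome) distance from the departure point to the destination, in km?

1757 km

Δψ = ln[tan(π/4+φ₂/2)/tan(π/4+φ₁/2)] = -0.3988;  Δφ = -0.2740 rad,  Δλ = -0.0436 rad
q = Δφ/Δψ = 0.6871
d = R·√(Δφ² + q²Δλ²) = 6373·0.27565 = 1757 km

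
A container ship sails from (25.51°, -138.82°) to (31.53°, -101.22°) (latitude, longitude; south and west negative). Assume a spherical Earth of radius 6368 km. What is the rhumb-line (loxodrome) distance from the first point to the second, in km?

3730 km

Δψ = ln[tan(π/4+φ₂/2)/tan(π/4+φ₁/2)] = +0.1197;  Δφ = +0.1051 rad,  Δλ = +0.6562 rad
q = Δφ/Δψ = 0.8780
d = R·√(Δφ² + q²Δλ²) = 6368·0.58569 = 3730 km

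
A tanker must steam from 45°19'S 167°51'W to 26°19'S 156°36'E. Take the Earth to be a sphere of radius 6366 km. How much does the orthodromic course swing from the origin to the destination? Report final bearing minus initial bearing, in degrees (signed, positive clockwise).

+21.5°

At departure: θ₁ = atan2(sin Δλ cos φ₂, cos φ₁ sin φ₂ − sin φ₁ cos φ₂ cos Δλ) = 291.64°
At arrival: θ₂ = atan2(sin Δλ cos φ₁, −cos φ₂ sin φ₁ + sin φ₂ cos φ₁ cos Δλ) = 313.18°
Δθ = θ₂ − θ₁ = +21.5°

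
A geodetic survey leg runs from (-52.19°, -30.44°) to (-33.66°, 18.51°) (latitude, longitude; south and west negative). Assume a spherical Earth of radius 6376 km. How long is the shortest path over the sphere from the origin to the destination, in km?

4382 km

Haversine: a = sin²(Δφ/2)+cos φ₁ cos φ₂ sin²(Δλ/2) = 0.11350;  σ = 2·atan2(√a,√(1−a))
σ = 39.377° → d = Rσ = 6376·0.68725 = 4382 km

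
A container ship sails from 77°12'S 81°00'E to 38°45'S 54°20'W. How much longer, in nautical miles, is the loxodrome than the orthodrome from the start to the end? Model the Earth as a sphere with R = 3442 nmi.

754 nmi

Great circle: cos σ = sin φ₁ sin φ₂ + cos φ₁ cos φ₂ cos Δλ,  σ = 1.0616 rad → d_gc = 3654.0 nmi
Rhumb line: Δψ = +1.4531, q = Δφ/Δψ = 0.4618, d_rh = R√(Δφ²+q²Δλ²) = 4408.3 nmi
Excess = 4408.3 − 3654.0 = 754.3 ≈ 754 nmi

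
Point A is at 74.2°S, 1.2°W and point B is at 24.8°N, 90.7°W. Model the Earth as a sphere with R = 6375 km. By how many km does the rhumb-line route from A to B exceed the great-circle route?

460 km

Great circle: cos σ = sin φ₁ sin φ₂ + cos φ₁ cos φ₂ cos Δλ,  σ = 1.9839 rad → d_gc = 12647.3 km
Rhumb line: Δψ = +2.4220, q = Δφ/Δψ = 0.7134, d_rh = R√(Δφ²+q²Δλ²) = 13107.4 km
Excess = 13107.4 − 12647.3 = 460.1 ≈ 460 km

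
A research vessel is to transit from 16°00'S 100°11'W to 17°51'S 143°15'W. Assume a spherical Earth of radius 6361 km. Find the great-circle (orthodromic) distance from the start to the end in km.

Haversine: a = sin²(Δφ/2)+cos φ₁ cos φ₂ sin²(Δλ/2) = 0.12353;  σ = 2·atan2(√a,√(1−a))
σ = 41.154° → d = Rσ = 6361·0.71827 = 4569 km

4569 km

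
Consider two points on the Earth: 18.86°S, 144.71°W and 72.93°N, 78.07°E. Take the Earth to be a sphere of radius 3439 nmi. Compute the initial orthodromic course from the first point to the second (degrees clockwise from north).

346.6°

N = sin Δλ·cos φ₂ = -0.1994;  D = cos φ₁ sin φ₂ − sin φ₁ cos φ₂ cos Δλ = +0.8350
initial course = atan2(N, D) = 346.57°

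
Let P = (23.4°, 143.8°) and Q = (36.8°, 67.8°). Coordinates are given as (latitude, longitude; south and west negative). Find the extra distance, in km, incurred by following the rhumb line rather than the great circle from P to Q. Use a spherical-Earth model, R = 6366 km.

Great circle: cos σ = sin φ₁ sin φ₂ + cos φ₁ cos φ₂ cos Δλ,  σ = 1.1421 rad → d_gc = 7270.6 km
Rhumb line: Δψ = +0.2714, q = Δφ/Δψ = 0.8618, d_rh = R√(Δφ²+q²Δλ²) = 7428.3 km
Excess = 7428.3 − 7270.6 = 157.7 ≈ 158 km

158 km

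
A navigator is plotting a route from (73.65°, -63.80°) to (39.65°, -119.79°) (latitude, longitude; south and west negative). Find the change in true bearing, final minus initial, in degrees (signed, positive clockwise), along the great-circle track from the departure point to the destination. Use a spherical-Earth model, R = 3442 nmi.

-49.8°

Initial bearing θ₁ = atan2(sin Δλ cos φ₂, cos φ₁ sin φ₂ − sin φ₁ cos φ₂ cos Δλ) = 249.90°
Final bearing θ₂ = (initial bearing from the destination back to the start) + 180° = 200.08°
Δθ = θ₂ − θ₁ = -49.8°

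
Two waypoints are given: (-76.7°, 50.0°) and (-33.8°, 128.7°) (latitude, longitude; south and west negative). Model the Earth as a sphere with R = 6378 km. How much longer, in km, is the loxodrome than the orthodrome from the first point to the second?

352 km

Great circle: cos σ = sin φ₁ sin φ₂ + cos φ₁ cos φ₂ cos Δλ,  σ = 0.9535 rad → d_gc = 6081.4 km
Rhumb line: Δψ = +1.5217, q = Δφ/Δψ = 0.4921, d_rh = R√(Δφ²+q²Δλ²) = 6433.4 km
Excess = 6433.4 − 6081.4 = 352.0 ≈ 352 km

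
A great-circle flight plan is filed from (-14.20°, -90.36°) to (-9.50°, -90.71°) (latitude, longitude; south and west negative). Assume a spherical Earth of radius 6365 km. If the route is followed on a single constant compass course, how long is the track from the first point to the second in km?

524 km

Δψ = ln[tan(π/4+φ₂/2)/tan(π/4+φ₁/2)] = +0.0838;  Δφ = +0.0820 rad,  Δλ = -0.0061 rad
q = Δφ/Δψ = 0.9784
d = R·√(Δφ² + q²Δλ²) = 6365·0.08225 = 524 km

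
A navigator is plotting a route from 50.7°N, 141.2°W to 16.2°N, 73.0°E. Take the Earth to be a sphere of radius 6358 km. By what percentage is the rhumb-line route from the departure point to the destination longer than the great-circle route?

15.3%

Great circle: σ = 1.8621 rad → d_gc = Rσ = 11839.0 km
Rhumb: Δφ = -0.6021, Δλ = -2.5447, Δψ = -0.7432, q = Δφ/Δψ = 0.8102 → d_rh = R√(Δφ²+q²Δλ²) = 13655.2 km
Excess = (13655.2 − 11839.0) / 11839.0 = 1816.2 / 11839.0 = 15.34% ≈ 15.3%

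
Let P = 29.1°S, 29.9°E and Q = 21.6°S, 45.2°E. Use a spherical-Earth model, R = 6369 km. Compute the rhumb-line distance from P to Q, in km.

Δψ = ln[tan(π/4+φ₂/2)/tan(π/4+φ₁/2)] = +0.1450;  Δφ = +0.1309 rad,  Δλ = +0.2670 rad
q = Δφ/Δψ = 0.9028
d = R·√(Δφ² + q²Δλ²) = 6369·0.27432 = 1747 km

1747 km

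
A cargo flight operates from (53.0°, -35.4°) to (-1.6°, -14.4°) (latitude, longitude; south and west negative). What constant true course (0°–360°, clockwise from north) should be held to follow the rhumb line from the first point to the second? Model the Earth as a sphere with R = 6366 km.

161.9°

Δψ = ln[tan(π/4+φ₂/2)/tan(π/4+φ₁/2)] = -1.1228
Δλ = +0.3665 rad (taken the short way round)
course = atan2(Δλ, Δψ) = 161.92°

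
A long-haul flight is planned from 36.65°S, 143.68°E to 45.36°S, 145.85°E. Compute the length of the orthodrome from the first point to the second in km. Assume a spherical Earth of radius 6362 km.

Haversine: a = sin²(Δφ/2)+cos φ₁ cos φ₂ sin²(Δλ/2) = 0.00597;  σ = 2·atan2(√a,√(1−a))
σ = 8.862° → d = Rσ = 6362·0.15466 = 984 km

984 km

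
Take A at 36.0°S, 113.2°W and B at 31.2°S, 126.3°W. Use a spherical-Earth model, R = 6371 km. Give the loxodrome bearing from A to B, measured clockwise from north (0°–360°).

293.8°

Δψ = ln[tan(π/4+φ₂/2)/tan(π/4+φ₁/2)] = +0.1006
Δλ = -0.2286 rad (taken the short way round)
course = atan2(Δλ, Δψ) = 293.76°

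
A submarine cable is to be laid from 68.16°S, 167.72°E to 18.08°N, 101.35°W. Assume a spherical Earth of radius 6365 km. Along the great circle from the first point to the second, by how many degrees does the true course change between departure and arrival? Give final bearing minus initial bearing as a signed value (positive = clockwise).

Initial bearing θ₁ = atan2(sin Δλ cos φ₂, cos φ₁ sin φ₂ − sin φ₁ cos φ₂ cos Δλ) = 83.93°
Final bearing θ₂ = (initial bearing from the destination back to the start) + 180° = 22.90°
Δθ = θ₂ − θ₁ = -61.0°

-61.0°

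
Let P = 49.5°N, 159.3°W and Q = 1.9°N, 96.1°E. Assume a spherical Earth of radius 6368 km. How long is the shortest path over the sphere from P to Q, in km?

10887 km

cos σ = sin φ₁ sin φ₂ + cos φ₁ cos φ₂ cos Δλ
      = sin(49.50°)sin(1.90°) + cos(49.50°)cos(1.90°)cos(-104.60°) = -0.1384
σ = 97.956° → d = Rσ = 6368·1.70965 = 10887 km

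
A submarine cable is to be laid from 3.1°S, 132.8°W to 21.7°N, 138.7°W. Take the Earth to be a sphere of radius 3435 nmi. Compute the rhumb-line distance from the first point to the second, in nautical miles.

Rhumb course C = atan2(Δλ, Δψ) with Δψ = ln[tan(π/4+φ₂/2)/tan(π/4+φ₁/2)] = +0.4423, Δλ = -0.1030 → C = 346.89°
d = R·|Δφ| / |cos C| = 3435·0.43284 / 0.97395 = 1527 nmi

1527 nmi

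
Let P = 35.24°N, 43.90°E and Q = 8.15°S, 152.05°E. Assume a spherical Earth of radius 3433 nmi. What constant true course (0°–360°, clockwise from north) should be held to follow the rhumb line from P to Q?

Δψ = ln[tan(π/4+φ₂/2)/tan(π/4+φ₁/2)] = -0.8007
Δλ = +1.8876 rad (taken the short way round)
course = atan2(Δλ, Δψ) = 112.99°

113.0°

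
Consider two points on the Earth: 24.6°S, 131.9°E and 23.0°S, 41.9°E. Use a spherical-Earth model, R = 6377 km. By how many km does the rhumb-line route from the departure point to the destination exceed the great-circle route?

Great circle: cos σ = sin φ₁ sin φ₂ + cos φ₁ cos φ₂ cos Δλ,  σ = 1.4074 rad → d_gc = 8975.1 km
Rhumb line: Δψ = +0.0305, q = Δφ/Δψ = 0.9149, d_rh = R√(Δφ²+q²Δλ²) = 9166.4 km
Excess = 9166.4 − 8975.1 = 191.3 ≈ 191 km

191 km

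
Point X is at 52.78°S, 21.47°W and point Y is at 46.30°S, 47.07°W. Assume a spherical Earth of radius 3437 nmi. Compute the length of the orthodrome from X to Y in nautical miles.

cos σ = sin φ₁ sin φ₂ + cos φ₁ cos φ₂ cos Δλ
      = sin(-52.78°)sin(-46.30°) + cos(-52.78°)cos(-46.30°)cos(-25.60°) = 0.9526
σ = 17.714° → d = Rσ = 3437·0.30917 = 1063 nmi

1063 nmi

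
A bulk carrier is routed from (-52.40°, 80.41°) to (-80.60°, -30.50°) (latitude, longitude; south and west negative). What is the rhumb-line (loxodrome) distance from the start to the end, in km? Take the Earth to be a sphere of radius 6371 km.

Rhumb course C = atan2(Δλ, Δψ) with Δψ = ln[tan(π/4+φ₂/2)/tan(π/4+φ₁/2)] = -1.4209, Δλ = -1.9357 → C = 233.72°
d = R·|Δφ| / |cos C| = 6371·0.49218 / 0.59172 = 5299 km

5299 km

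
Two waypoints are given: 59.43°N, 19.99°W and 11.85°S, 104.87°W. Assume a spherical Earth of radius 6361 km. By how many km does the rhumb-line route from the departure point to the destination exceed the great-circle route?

Great circle: cos σ = sin φ₁ sin φ₂ + cos φ₁ cos φ₂ cos Δλ,  σ = 1.7036 rad → d_gc = 10836.4 km
Rhumb line: Δψ = -1.5055, q = Δφ/Δψ = 0.8263, d_rh = R√(Δφ²+q²Δλ²) = 11102.2 km
Excess = 11102.2 − 10836.4 = 265.8 ≈ 266 km

266 km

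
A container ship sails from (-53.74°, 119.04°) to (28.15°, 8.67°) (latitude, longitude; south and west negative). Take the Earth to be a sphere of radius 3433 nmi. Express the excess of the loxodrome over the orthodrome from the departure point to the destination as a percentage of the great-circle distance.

2.1%

Great circle: σ = 2.1675 rad → d_gc = Rσ = 7441.1 nmi
Rhumb: Δφ = +1.4293, Δλ = -1.9263, Δψ = +1.6288, q = Δφ/Δψ = 0.8775 → d_rh = R√(Δφ²+q²Δλ²) = 7599.1 nmi
Excess = (7599.1 − 7441.1) / 7441.1 = 158.0 / 7441.1 = 2.12% ≈ 2.1%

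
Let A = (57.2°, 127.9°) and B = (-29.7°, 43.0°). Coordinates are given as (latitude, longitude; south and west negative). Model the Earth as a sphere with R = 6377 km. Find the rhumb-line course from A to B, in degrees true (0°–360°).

220.0°

Meridional parts: M(φ₁)=+1.2231, M(φ₂)=-0.5433 → ΔM = -1.7664;  Δλ = -1.4818 rad
tan C = Δλ / ΔM = +0.8389 → C = 219.99°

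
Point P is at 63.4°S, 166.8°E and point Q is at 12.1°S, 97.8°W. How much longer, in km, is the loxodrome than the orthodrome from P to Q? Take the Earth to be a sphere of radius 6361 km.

Great circle: cos σ = sin φ₁ sin φ₂ + cos φ₁ cos φ₂ cos Δλ,  σ = 1.4240 rad → d_gc = 9058.32 km
Rhumb line: Δψ = +1.2295, q = Δφ/Δψ = 0.7282, d_rh = R√(Δφ²+q²Δλ²) = 9587.79 km
Excess = 9587.79 − 9058.32 = 529.47 ≈ 529 km

529 km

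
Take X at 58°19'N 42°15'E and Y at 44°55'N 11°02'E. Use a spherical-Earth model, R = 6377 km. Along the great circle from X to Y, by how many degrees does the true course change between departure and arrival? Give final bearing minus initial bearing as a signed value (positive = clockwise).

Initial bearing θ₁ = atan2(sin Δλ cos φ₂, cos φ₁ sin φ₂ − sin φ₁ cos φ₂ cos Δλ) = 248.51°
Final bearing θ₂ = (initial bearing from the destination back to the start) + 180° = 223.64°
Δθ = θ₂ − θ₁ = -24.9°

-24.9°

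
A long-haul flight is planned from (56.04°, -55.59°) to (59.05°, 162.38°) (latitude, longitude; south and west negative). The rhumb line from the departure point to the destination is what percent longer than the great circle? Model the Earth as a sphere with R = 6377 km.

Great circle: σ = 1.0646 rad → d_gc = Rσ = 6789.0 km
Rhumb: Δφ = +0.0525, Δλ = -2.4789, Δψ = +0.0980, q = Δφ/Δψ = 0.5363 → d_rh = R√(Δφ²+q²Δλ²) = 8483.9 km
Excess = (8483.9 − 6789.0) / 6789.0 = 1694.9 / 6789.0 = 24.97% ≈ 25.0%

25.0%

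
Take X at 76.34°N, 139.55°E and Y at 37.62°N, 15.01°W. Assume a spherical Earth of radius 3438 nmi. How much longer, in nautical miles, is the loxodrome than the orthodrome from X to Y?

Great circle: cos σ = sin φ₁ sin φ₂ + cos φ₁ cos φ₂ cos Δλ,  σ = 1.1327 rad → d_gc = 3894.1 nmi
Rhumb line: Δψ = -1.4126, q = Δφ/Δψ = 0.4784, d_rh = R√(Δφ²+q²Δλ²) = 5008.5 nmi
Excess = 5008.5 − 3894.1 = 1114.4 ≈ 1114 nmi

1114 nmi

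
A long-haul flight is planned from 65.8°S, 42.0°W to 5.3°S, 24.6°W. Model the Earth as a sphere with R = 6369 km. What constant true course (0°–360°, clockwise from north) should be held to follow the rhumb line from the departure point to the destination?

11.8°

Meridional parts: M(φ₁)=-1.5400, M(φ₂)=-0.0926 → ΔM = +1.4474;  Δλ = +0.3037 rad
tan C = Δλ / ΔM = +0.2098 → C = 11.85°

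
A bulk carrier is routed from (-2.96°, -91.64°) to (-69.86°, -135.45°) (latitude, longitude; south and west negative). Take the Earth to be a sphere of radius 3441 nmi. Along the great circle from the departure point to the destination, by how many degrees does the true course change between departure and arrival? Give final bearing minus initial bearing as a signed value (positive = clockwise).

At departure: θ₁ = atan2(sin Δλ cos φ₂, cos φ₁ sin φ₂ − sin φ₁ cos φ₂ cos Δλ) = 194.45°
At arrival: θ₂ = atan2(sin Δλ cos φ₁, −cos φ₂ sin φ₁ + sin φ₂ cos φ₁ cos Δλ) = 226.38°
Δθ = θ₂ − θ₁ = +31.9°

+31.9°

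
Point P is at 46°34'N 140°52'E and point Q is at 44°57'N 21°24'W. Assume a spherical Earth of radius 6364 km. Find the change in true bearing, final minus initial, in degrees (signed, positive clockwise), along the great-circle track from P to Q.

-155.4°

Initial bearing θ₁ = atan2(sin Δλ cos φ₂, cos φ₁ sin φ₂ − sin φ₁ cos φ₂ cos Δλ) = 347.54°
Final bearing θ₂ = (initial bearing from the destination back to the start) + 180° = 192.10°
Δθ = θ₂ − θ₁ = -155.4°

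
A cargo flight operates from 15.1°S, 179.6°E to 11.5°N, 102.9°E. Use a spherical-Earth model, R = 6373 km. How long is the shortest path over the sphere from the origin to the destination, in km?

8950 km

cos σ = sin φ₁ sin φ₂ + cos φ₁ cos φ₂ cos Δλ
      = sin(-15.10°)sin(11.50°) + cos(-15.10°)cos(11.50°)cos(-76.70°) = 0.1657
σ = 80.461° → d = Rσ = 6373·1.40432 = 8950 km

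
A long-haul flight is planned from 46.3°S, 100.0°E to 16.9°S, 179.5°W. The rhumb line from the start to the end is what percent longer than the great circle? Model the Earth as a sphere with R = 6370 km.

2.8%

Great circle: σ = 1.2458 rad → d_gc = Rσ = 7936.0 km
Rhumb: Δφ = +0.5131, Δλ = +1.4050, Δψ = +0.6145, q = Δφ/Δψ = 0.8350 → d_rh = R√(Δφ²+q²Δλ²) = 8156.9 km
Excess = (8156.9 − 7936.0) / 7936.0 = 220.9 / 7936.0 = 2.78% ≈ 2.8%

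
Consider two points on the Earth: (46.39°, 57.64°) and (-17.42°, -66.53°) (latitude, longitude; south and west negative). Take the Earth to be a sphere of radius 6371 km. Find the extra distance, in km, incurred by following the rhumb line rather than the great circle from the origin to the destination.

420 km

Great circle: cos σ = sin φ₁ sin φ₂ + cos φ₁ cos φ₂ cos Δλ,  σ = 2.1974 rad → d_gc = 13999.6 km
Rhumb line: Δψ = -1.2249, q = Δφ/Δψ = 0.9092, d_rh = R√(Δφ²+q²Δλ²) = 14419.6 km
Excess = 14419.6 − 13999.6 = 420.0 ≈ 420 km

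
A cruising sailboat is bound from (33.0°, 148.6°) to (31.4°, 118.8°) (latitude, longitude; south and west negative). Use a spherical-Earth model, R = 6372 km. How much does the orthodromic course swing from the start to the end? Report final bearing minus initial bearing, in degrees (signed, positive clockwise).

Initial bearing θ₁ = atan2(sin Δλ cos φ₂, cos φ₁ sin φ₂ − sin φ₁ cos φ₂ cos Δλ) = 274.52°
Final bearing θ₂ = (initial bearing from the destination back to the start) + 180° = 258.38°
Δθ = θ₂ − θ₁ = -16.1°

-16.1°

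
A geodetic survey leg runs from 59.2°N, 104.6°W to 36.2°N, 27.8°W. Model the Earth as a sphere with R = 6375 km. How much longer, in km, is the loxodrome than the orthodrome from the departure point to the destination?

Great circle: cos σ = sin φ₁ sin φ₂ + cos φ₁ cos φ₂ cos Δλ,  σ = 0.9252 rad → d_gc = 5898.26 km
Rhumb line: Δψ = -0.6108, q = Δφ/Δψ = 0.6572, d_rh = R√(Δφ²+q²Δλ²) = 6171.82 km
Excess = 6171.82 − 5898.26 = 273.56 ≈ 274 km

274 km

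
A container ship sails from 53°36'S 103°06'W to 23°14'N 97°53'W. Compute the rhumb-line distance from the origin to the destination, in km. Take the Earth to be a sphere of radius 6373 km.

Rhumb course C = atan2(Δλ, Δψ) with Δψ = ln[tan(π/4+φ₂/2)/tan(π/4+φ₁/2)] = +1.5294, Δλ = +0.0910 → C = 3.41°
d = R·|Δφ| / |cos C| = 6373·1.34099 / 0.99823 = 8561 km

8561 km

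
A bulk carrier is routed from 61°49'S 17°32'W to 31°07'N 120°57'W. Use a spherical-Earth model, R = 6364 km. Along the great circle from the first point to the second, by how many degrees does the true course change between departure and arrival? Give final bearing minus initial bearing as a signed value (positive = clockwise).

+51.9°

Initial bearing θ₁ = atan2(sin Δλ cos φ₂, cos φ₁ sin φ₂ − sin φ₁ cos φ₂ cos Δλ) = 274.74°
Final bearing θ₂ = (initial bearing from the destination back to the start) + 180° = 326.65°
Δθ = θ₂ − θ₁ = +51.9°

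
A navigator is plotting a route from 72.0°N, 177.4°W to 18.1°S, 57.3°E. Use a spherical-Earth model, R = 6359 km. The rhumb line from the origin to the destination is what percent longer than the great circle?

8.8%

Great circle: σ = 2.0547 rad → d_gc = Rσ = 13065.6 km
Rhumb: Δφ = -1.5725, Δλ = -2.1869, Δψ = -2.1640, q = Δφ/Δψ = 0.7267 → d_rh = R√(Δφ²+q²Δλ²) = 14216.8 km
Excess = (14216.8 − 13065.6) / 13065.6 = 1151.2 / 13065.6 = 8.81% ≈ 8.8%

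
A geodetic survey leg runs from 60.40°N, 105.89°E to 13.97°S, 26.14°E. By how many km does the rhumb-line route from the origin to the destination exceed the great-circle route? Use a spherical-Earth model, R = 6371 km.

Great circle: cos σ = sin φ₁ sin φ₂ + cos φ₁ cos φ₂ cos Δλ,  σ = 1.6957 rad → d_gc = 10803.5 km
Rhumb line: Δψ = -1.5773, q = Δφ/Δψ = 0.8229, d_rh = R√(Δφ²+q²Δλ²) = 11029.1 km
Excess = 11029.1 − 10803.5 = 225.6 ≈ 226 km

226 km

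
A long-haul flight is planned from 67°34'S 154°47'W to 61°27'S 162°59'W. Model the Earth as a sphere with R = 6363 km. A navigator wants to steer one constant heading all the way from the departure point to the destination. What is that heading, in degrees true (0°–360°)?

330.1°

Meridional parts: M(φ₁)=-1.6179, M(φ₂)=-1.3687 → ΔM = +0.2492;  Δλ = -0.1431 rad
tan C = Δλ / ΔM = -0.5743 → C = 330.13°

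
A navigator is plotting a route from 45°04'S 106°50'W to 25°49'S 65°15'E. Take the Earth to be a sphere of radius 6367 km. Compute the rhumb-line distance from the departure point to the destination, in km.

Δψ = ln[tan(π/4+φ₂/2)/tan(π/4+φ₁/2)] = +0.4164;  Δφ = +0.3360 rad,  Δλ = +3.0034 rad
q = Δφ/Δψ = 0.8069
d = R·√(Δφ² + q²Δλ²) = 6367·2.44672 = 15578 km

15578 km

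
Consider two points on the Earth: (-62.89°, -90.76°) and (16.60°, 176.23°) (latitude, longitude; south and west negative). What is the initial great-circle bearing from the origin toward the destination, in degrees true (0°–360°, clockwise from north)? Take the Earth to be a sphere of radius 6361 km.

N = sin Δλ·cos φ₂ = -0.9570;  D = cos φ₁ sin φ₂ − sin φ₁ cos φ₂ cos Δλ = +0.0854
initial course = atan2(N, D) = 275.10°

275.1°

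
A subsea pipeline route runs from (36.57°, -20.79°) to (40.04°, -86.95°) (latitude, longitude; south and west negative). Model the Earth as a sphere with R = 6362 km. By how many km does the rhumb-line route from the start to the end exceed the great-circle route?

Great circle: cos σ = sin φ₁ sin φ₂ + cos φ₁ cos φ₂ cos Δλ,  σ = 0.8869 rad → d_gc = 5642.5 km
Rhumb line: Δψ = +0.0772, q = Δφ/Δψ = 0.7845, d_rh = R√(Δφ²+q²Δλ²) = 5775.7 km
Excess = 5775.7 − 5642.5 = 133.2 ≈ 133 km

133 km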